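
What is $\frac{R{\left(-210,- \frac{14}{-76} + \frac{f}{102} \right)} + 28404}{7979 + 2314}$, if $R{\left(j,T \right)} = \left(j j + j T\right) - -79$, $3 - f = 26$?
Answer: $\frac{7815703}{1108213} \approx 7.0525$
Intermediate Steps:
$f = -23$ ($f = 3 - 26 = -23$)
$R{\left(j,T \right)} = 79 + j^{2} + T j$ ($R{\left(j,T \right)} = \left(j^{2} + T j\right) + \left(-12 + 91\right) = \left(j^{2} + T j\right) + 79 = 79 + j^{2} + T j$)
$\frac{R{\left(-210,- \frac{14}{-76} + \frac{f}{102} \right)} + 28404}{7979 + 2314} = \frac{\left(79 + \left(-210\right)^{2} + \left(- \frac{14}{-76} - \frac{23}{102}\right) \left(-210\right)\right) + 28404}{7979 + 2314} = \frac{\left(79 + 44100 + \left(\left(-14\right) \left(- \frac{1}{76}\right) - \frac{23}{102}\right) \left(-210\right)\right) + 28404}{10293} = \left(\left(79 + 44100 + \left(\frac{7}{38} - \frac{23}{102}\right) \left(-210\right)\right) + 28404\right) \frac{1}{10293} = \left(\left(79 + 44100 - - \frac{2800}{323}\right) + 28404\right) \frac{1}{10293} = \left(\left(79 + 44100 + \frac{2800}{323}\right) + 28404\right) \frac{1}{10293} = \left(\frac{14272617}{323} + 28404\right) \frac{1}{10293} = \frac{23447109}{323} \cdot \frac{1}{10293} = \frac{7815703}{1108213}$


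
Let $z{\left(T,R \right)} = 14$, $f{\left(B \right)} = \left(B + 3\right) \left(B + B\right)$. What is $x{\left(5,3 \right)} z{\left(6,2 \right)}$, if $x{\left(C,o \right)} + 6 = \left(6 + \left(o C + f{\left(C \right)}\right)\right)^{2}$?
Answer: $142730$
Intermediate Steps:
$f{\left(B \right)} = 2 B \left(3 + B\right)$ ($f{\left(B \right)} = \left(3 + B\right) 2 B = 2 B \left(3 + B\right)$)
$x{\left(C,o \right)} = -6 + \left(6 + C o + 2 C \left(3 + C\right)\right)^{2}$ ($x{\left(C,o \right)} = -6 + \left(6 + \left(o C + 2 C \left(3 + C\right)\right)\right)^{2} = -6 + \left(6 + \left(C o + 2 C \left(3 + C\right)\right)\right)^{2} = -6 + \left(6 + C o + 2 C \left(3 + C\right)\right)^{2}$)
$x{\left(5,3 \right)} z{\left(6,2 \right)} = \left(-6 + \left(6 + 5 \cdot 3 + 2 \cdot 5 \left(3 + 5\right)\right)^{2}\right) 14 = \left(-6 + \left(6 + 15 + 2 \cdot 5 \cdot 8\right)^{2}\right) 14 = \left(-6 + \left(6 + 15 + 80\right)^{2}\right) 14 = \left(-6 + 101^{2}\right) 14 = \left(-6 + 10201\right) 14 = 10195 \cdot 14 = 142730$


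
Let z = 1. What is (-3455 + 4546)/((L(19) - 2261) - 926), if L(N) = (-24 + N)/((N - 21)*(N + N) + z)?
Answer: -16365/47804 ≈ -0.34234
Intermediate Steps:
L(N) = (-24 + N)/(1 + 2*N*(-21 + N)) (L(N) = (-24 + N)/((N - 21)*(N + N) + 1) = (-24 + N)/((-21 + N)*(2*N) + 1) = (-24 + N)/(2*N*(-21 + N) + 1) = (-24 + N)/(1 + 2*N*(-21 + N)))
(-3455 + 4546)/((L(19) - 2261) - 926) = (-3455 + 4546)/(((-24 + 19)/(1 - 42*19 + 2*19²) - 2261) - 926) = 1091/((-5/(1 - 798 + 2*361) - 2261) - 926) = 1091/((-5/(1 - 798 + 722) - 2261) - 926) = 1091/((-5/(-75) - 2261) - 926) = 1091/((-1/75*(-5) - 2261) - 926) = 1091/((1/15 - 2261) - 926) = 1091/(-33914/15 - 926) = 1091/(-47804/15) = 1091*(-15/47804) = -16365/47804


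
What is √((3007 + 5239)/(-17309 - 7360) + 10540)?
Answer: √712668261374/8223 ≈ 102.66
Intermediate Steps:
√((3007 + 5239)/(-17309 - 7360) + 10540) = √(8246/(-24669) + 10540) = √(8246*(-1/24669) + 10540) = √(-8246/24669 + 10540) = √(260003014/24669) = √712668261374/8223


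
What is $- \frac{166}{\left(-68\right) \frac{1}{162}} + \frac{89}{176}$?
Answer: $\frac{1184761}{2992} \approx 395.98$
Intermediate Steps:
$- \frac{166}{\left(-68\right) \frac{1}{162}} + \frac{89}{176} = - \frac{166}{\left(-68\right) \frac{1}{162}} + 89 \cdot \frac{1}{176} = - \frac{166}{- \frac{34}{81}} + \frac{89}{176} = \left(-166\right) \left(- \frac{81}{34}\right) + \frac{89}{176} = \frac{6723}{17} + \frac{89}{176} = \frac{1184761}{2992}$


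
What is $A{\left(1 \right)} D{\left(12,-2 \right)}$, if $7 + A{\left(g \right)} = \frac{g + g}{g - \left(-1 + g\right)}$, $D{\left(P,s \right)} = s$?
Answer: $10$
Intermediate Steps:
$A{\left(g \right)} = -7 + 2 g$ ($A{\left(g \right)} = -7 + \frac{g + g}{g - \left(-1 + g\right)} = -7 + \frac{2 g}{1} = -7 + 2 g 1 = -7 + 2 g$)
$A{\left(1 \right)} D{\left(12,-2 \right)} = \left(-7 + 2 \cdot 1\right) \left(-2\right) = \left(-7 + 2\right) \left(-2\right) = \left(-5\right) \left(-2\right) = 10$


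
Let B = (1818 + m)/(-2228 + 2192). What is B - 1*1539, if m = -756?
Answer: -3137/2 ≈ -1568.5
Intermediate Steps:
B = -59/2 (B = (1818 - 756)/(-2228 + 2192) = 1062/(-36) = 1062*(-1/36) = -59/2 ≈ -29.500)
B - 1*1539 = -59/2 - 1*1539 = -59/2 - 1539 = -3137/2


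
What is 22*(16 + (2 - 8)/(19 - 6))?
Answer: 4444/13 ≈ 341.85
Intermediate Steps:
22*(16 + (2 - 8)/(19 - 6)) = 22*(16 - 6/13) = 22*(202/13) = 4444/13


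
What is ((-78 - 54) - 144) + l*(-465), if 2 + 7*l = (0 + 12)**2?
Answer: -67962/7 ≈ -9708.9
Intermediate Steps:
l = 142/7 (l = -2/7 + (0 + 12)**2/7 = -2/7 + (1/7)*12**2 = -2/7 + (1/7)*144 = -2/7 + 144/7 = 142/7 ≈ 20.286)
((-78 - 54) - 144) + l*(-465) = ((-78 - 54) - 144) + (142/7)*(-465) = (-132 - 144) - 66030/7 = -276 - 66030/7 = -67962/7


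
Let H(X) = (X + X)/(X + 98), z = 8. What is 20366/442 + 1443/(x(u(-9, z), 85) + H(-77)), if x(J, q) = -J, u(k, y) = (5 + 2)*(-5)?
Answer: 105994/1079 ≈ 98.234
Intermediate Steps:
u(k, y) = -35 (u(k, y) = 7*(-5) = -35)
H(X) = 2*X/(98 + X) (H(X) = (2*X)/(98 + X) = 2*X/(98 + X))
20366/442 + 1443/(x(u(-9, z), 85) + H(-77)) = 20366/442 + 1443/(-1*(-35) + 2*(-77)/(98 - 77)) = 20366*(1/442) + 1443/(35 + 2*(-77)/21) = 599/13 + 1443/(35 + 2*(-77)*(1/21)) = 599/13 + 1443/(35 - 22/3) = 599/13 + 1443/(83/3) = 599/13 + 1443*(3/83) = 599/13 + 4329/83 = 105994/1079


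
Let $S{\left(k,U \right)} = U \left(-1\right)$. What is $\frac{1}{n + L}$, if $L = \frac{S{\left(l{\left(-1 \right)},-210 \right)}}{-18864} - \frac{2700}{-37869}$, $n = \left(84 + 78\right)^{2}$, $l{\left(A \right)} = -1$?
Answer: $\frac{39686712}{1041540457523} \approx 3.8104 \cdot 10^{-5}$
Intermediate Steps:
$S{\left(k,U \right)} = - U$
$n = 26244$ ($n = 162^{2} = 26244$)
$L = \frac{2387795}{39686712}$ ($L = \frac{\left(-1\right) \left(-210\right)}{-18864} - \frac{2700}{-37869} = 210 \left(- \frac{1}{18864}\right) - - \frac{900}{12623} = - \frac{35}{3144} + \frac{900}{12623} = \frac{2387795}{39686712} \approx 0.060166$)
$\frac{1}{n + L} = \frac{1}{26244 + \frac{2387795}{39686712}} = \frac{1}{\frac{1041540457523}{39686712}} = \frac{39686712}{1041540457523}$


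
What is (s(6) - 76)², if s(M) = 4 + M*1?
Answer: 4356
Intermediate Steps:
s(M) = 4 + M
(s(6) - 76)² = ((4 + 6) - 76)² = (10 - 76)² = (-66)² = 4356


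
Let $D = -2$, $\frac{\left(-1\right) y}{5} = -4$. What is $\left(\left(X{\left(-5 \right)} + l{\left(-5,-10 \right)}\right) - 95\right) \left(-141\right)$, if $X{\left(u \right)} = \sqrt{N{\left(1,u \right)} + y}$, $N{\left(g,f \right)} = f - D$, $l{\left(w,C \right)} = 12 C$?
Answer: $30315 - 141 \sqrt{17} \approx 29734.0$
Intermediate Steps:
$y = 20$ ($y = \left(-5\right) \left(-4\right) = 20$)
$N{\left(g,f \right)} = 2 + f$ ($N{\left(g,f \right)} = f - -2 = f + 2 = 2 + f$)
$X{\left(u \right)} = \sqrt{22 + u}$ ($X{\left(u \right)} = \sqrt{\left(2 + u\right) + 20} = \sqrt{22 + u}$)
$\left(\left(X{\left(-5 \right)} + l{\left(-5,-10 \right)}\right) - 95\right) \left(-141\right) = \left(\left(\sqrt{22 - 5} + 12 \left(-10\right)\right) - 95\right) \left(-141\right) = \left(\left(\sqrt{17} - 120\right) - 95\right) \left(-141\right) = \left(\left(-120 + \sqrt{17}\right) - 95\right) \left(-141\right) = \left(-215 + \sqrt{17}\right) \left(-141\right) = 30315 - 141 \sqrt{17}$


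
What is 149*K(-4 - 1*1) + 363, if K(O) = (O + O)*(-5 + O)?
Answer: 15263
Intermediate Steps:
K(O) = 2*O*(-5 + O) (K(O) = (2*O)*(-5 + O) = 2*O*(-5 + O))
149*K(-4 - 1*1) + 363 = 149*(2*(-4 - 1*1)*(-5 + (-4 - 1*1))) + 363 = 149*(2*(-4 - 1)*(-5 + (-4 - 1))) + 363 = 149*(2*(-5)*(-5 - 5)) + 363 = 149*(2*(-5)*(-10)) + 363 = 149*100 + 363 = 14900 + 363 = 15263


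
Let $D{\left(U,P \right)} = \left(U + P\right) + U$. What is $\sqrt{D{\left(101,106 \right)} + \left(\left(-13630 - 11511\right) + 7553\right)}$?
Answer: $24 i \sqrt{30} \approx 131.45 i$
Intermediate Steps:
$D{\left(U,P \right)} = P + 2 U$ ($D{\left(U,P \right)} = \left(P + U\right) + U = P + 2 U$)
$\sqrt{D{\left(101,106 \right)} + \left(\left(-13630 - 11511\right) + 7553\right)} = \sqrt{\left(106 + 2 \cdot 101\right) + \left(\left(-13630 - 11511\right) + 7553\right)} = \sqrt{\left(106 + 202\right) + \left(-25141 + 7553\right)} = \sqrt{308 - 17588} = \sqrt{-17280} = 24 i \sqrt{30}$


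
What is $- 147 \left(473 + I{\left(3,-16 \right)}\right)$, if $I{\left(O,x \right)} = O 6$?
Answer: $-72177$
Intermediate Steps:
$I{\left(O,x \right)} = 6 O$
$- 147 \left(473 + I{\left(3,-16 \right)}\right) = - 147 \left(473 + 6 \cdot 3\right) = - 147 \left(473 + 18\right) = \left(-147\right) 491 = -72177$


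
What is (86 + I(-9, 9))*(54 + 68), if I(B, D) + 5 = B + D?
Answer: 9882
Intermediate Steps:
I(B, D) = -5 + B + D (I(B, D) = -5 + (B + D) = -5 + B + D)
(86 + I(-9, 9))*(54 + 68) = (86 + (-5 - 9 + 9))*(54 + 68) = (86 - 5)*122 = 81*122 = 9882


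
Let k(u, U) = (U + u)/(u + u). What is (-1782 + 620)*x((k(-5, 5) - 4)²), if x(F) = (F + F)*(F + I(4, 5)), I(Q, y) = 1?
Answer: -632128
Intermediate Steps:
k(u, U) = (U + u)/(2*u) (k(u, U) = (U + u)/((2*u)) = (U + u)*(1/(2*u)) = (U + u)/(2*u))
x(F) = 2*F*(1 + F) (x(F) = (F + F)*(F + 1) = (2*F)*(1 + F) = 2*F*(1 + F))
(-1782 + 620)*x((k(-5, 5) - 4)²) = (-1782 + 620)*(2*((½)*(5 - 5)/(-5) - 4)²*(1 + ((½)*(5 - 5)/(-5) - 4)²)) = -2324*((½)*(-⅕)*0 - 4)²*(1 + ((½)*(-⅕)*0 - 4)²) = -2324*(0 - 4)²*(1 + (0 - 4)²) = -2324*(-4)²*(1 + (-4)²) = -2324*16*(1 + 16) = -2324*16*17 = -1162*544 = -632128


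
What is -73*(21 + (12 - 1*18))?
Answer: -1095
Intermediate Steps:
-73*(21 + (12 - 1*18)) = -73*(21 + (12 - 18)) = -73*(21 - 6) = -73*15 = -1095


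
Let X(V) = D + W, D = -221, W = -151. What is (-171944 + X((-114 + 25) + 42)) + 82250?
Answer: -90066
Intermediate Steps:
X(V) = -372 (X(V) = -221 - 151 = -372)
(-171944 + X((-114 + 25) + 42)) + 82250 = (-171944 - 372) + 82250 = -172316 + 82250 = -90066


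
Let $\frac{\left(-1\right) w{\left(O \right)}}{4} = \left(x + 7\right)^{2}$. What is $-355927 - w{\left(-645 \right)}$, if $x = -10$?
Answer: $-355891$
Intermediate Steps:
$w{\left(O \right)} = -36$ ($w{\left(O \right)} = - 4 \left(-10 + 7\right)^{2} = - 4 \left(-3\right)^{2} = \left(-4\right) 9 = -36$)
$-355927 - w{\left(-645 \right)} = -355927 - -36 = -355927 + 36 = -355891$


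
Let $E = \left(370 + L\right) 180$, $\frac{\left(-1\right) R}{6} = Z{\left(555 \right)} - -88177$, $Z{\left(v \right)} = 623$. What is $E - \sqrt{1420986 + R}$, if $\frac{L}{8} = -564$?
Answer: $-745560 - \sqrt{888186} \approx -7.465 \cdot 10^{5}$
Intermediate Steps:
$L = -4512$ ($L = 8 \left(-564\right) = -4512$)
$R = -532800$ ($R = - 6 \left(623 - -88177\right) = - 6 \left(623 + 88177\right) = \left(-6\right) 88800 = -532800$)
$E = -745560$ ($E = \left(370 - 4512\right) 180 = \left(-4142\right) 180 = -745560$)
$E - \sqrt{1420986 + R} = -745560 - \sqrt{1420986 - 532800} = -745560 - \sqrt{888186}$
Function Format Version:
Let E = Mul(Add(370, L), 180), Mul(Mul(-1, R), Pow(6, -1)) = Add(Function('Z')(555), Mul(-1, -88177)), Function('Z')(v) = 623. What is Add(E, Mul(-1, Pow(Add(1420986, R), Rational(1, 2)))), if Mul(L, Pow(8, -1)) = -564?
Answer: Add(-745560, Mul(-1, Pow(888186, Rational(1, 2)))) ≈ -7.4650e+5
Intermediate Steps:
L = -4512 (L = Mul(8, -564) = -4512)
R = -532800 (R = Mul(-6, Add(623, Mul(-1, -88177))) = Mul(-6, Add(623, 88177)) = Mul(-6, 88800) = -532800)
E = -745560 (E = Mul(Add(370, -4512), 180) = Mul(-4142, 180) = -745560)
Add(E, Mul(-1, Pow(Add(1420986, R), Rational(1, 2)))) = Add(-745560, Mul(-1, Pow(Add(1420986, -532800), Rational(1, 2)))) = Add(-745560, Mul(-1, Pow(888186, Rational(1, 2))))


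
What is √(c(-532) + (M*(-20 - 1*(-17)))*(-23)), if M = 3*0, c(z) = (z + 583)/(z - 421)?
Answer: I*√48603/953 ≈ 0.23133*I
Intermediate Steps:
c(z) = (583 + z)/(-421 + z)
M = 0
√(c(-532) + (M*(-20 - 1*(-17)))*(-23)) = √((583 - 532)/(-421 - 532) + (0*(-20 - 1*(-17)))*(-23)) = √(51/(-953) + (0*(-20 + 17))*(-23)) = √(-1/953*51 + (0*(-3))*(-23)) = √(-51/953 + 0*(-23)) = √(-51/953 + 0) = √(-51/953) = I*√48603/953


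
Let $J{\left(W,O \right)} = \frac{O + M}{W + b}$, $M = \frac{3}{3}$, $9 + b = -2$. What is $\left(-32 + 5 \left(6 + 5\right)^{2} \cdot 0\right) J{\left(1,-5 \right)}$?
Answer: $- \frac{64}{5} \approx -12.8$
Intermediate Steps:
$b = -11$ ($b = -9 - 2 = -11$)
$M = 1$ ($M = 3 \cdot \frac{1}{3} = 1$)
$J{\left(W,O \right)} = \frac{1 + O}{-11 + W}$ ($J{\left(W,O \right)} = \frac{O + 1}{W - 11} = \frac{1 + O}{-11 + W}$)
$\left(-32 + 5 \left(6 + 5\right)^{2} \cdot 0\right) J{\left(1,-5 \right)} = \left(-32 + 5 \left(6 + 5\right)^{2} \cdot 0\right) \frac{1 - 5}{-11 + 1} = \left(-32 + 5 \cdot 11^{2} \cdot 0\right) \frac{1}{-10} \left(-4\right) = \left(-32 + 5 \cdot 121 \cdot 0\right) \left(\left(- \frac{1}{10}\right) \left(-4\right)\right) = \left(-32 + 605 \cdot 0\right) \frac{2}{5} = \left(-32 + 0\right) \frac{2}{5} = \left(-32\right) \frac{2}{5} = - \frac{64}{5}$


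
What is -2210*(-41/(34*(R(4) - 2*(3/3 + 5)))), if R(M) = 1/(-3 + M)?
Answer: -2665/11 ≈ -242.27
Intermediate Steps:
-2210*(-41/(34*(R(4) - 2*(3/3 + 5)))) = -2210*(-41/(34*(1/(-3 + 4) - 2*(3/3 + 5)))) = -2210*(-41/(34*(1/1 - 2*(3*(⅓) + 5)))) = -2210*(-41/(34*(1 - 2*(1 + 5)))) = -2210*(-41/(34*(1 - 2*6))) = -2210*(-41/(34*(1 - 12))) = -2210/((-11*(-34/41))) = -2210/374/41 = -2210*41/374 = -2665/11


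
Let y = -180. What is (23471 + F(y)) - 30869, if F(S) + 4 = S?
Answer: -7582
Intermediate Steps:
F(S) = -4 + S
(23471 + F(y)) - 30869 = (23471 + (-4 - 180)) - 30869 = (23471 - 184) - 30869 = 23287 - 30869 = -7582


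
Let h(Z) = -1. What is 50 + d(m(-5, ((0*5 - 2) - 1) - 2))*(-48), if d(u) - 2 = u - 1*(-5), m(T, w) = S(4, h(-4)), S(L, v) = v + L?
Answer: -430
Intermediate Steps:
S(L, v) = L + v
m(T, w) = 3 (m(T, w) = 4 - 1 = 3)
d(u) = 7 + u (d(u) = 2 + (u - 1*(-5)) = 2 + (u + 5) = 2 + (5 + u) = 7 + u)
50 + d(m(-5, ((0*5 - 2) - 1) - 2))*(-48) = 50 + (7 + 3)*(-48) = 50 + 10*(-48) = 50 - 480 = -430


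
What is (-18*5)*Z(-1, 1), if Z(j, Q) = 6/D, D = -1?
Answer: 540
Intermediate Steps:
Z(j, Q) = -6 (Z(j, Q) = 6/(-1) = 6*(-1) = -6)
(-18*5)*Z(-1, 1) = -18*5*(-6) = -90*(-6) = 540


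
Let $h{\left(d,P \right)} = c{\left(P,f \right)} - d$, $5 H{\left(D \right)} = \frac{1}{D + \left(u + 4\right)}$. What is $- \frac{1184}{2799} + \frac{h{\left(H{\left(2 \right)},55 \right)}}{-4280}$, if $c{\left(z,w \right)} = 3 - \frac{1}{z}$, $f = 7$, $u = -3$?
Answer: $- \frac{279162373}{658884600} \approx -0.42369$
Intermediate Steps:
$H{\left(D \right)} = \frac{1}{5 \left(1 + D\right)}$ ($H{\left(D \right)} = \frac{1}{5 \left(D + \left(-3 + 4\right)\right)} = \frac{1}{5 \left(D + 1\right)} = \frac{1}{5 \left(1 + D\right)}$)
$h{\left(d,P \right)} = 3 - d - \frac{1}{P}$ ($h{\left(d,P \right)} = \left(3 - \frac{1}{P}\right) - d = 3 - d - \frac{1}{P}$)
$- \frac{1184}{2799} + \frac{h{\left(H{\left(2 \right)},55 \right)}}{-4280} = - \frac{1184}{2799} + \frac{3 - \frac{1}{5 \left(1 + 2\right)} - \frac{1}{55}}{-4280} = \left(-1184\right) \frac{1}{2799} + \left(3 - \frac{1}{5 \cdot 3} - \frac{1}{55}\right) \left(- \frac{1}{4280}\right) = - \frac{1184}{2799} + \left(3 - \frac{1}{5} \cdot \frac{1}{3} - \frac{1}{55}\right) \left(- \frac{1}{4280}\right) = - \frac{1184}{2799} + \left(3 - \frac{1}{15} - \frac{1}{55}\right) \left(- \frac{1}{4280}\right) = - \frac{1184}{2799} + \frac{481}{165} \left(- \frac{1}{4280}\right) = - \frac{1184}{2799} - \frac{481}{706200} = - \frac{279162373}{658884600}$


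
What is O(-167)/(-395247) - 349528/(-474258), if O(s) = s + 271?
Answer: 23016761764/31241508621 ≈ 0.73674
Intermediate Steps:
O(s) = 271 + s
O(-167)/(-395247) - 349528/(-474258) = (271 - 167)/(-395247) - 349528/(-474258) = 104*(-1/395247) - 349528*(-1/474258) = -104/395247 + 174764/237129 = 23016761764/31241508621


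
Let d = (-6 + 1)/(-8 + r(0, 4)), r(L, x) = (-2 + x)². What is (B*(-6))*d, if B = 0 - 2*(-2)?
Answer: -30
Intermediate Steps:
B = 4 (B = 0 + 4 = 4)
d = 5/4 (d = (-6 + 1)/(-8 + (-2 + 4)²) = -5/(-8 + 2²) = -5/(-8 + 4) = -5/(-4) = -5*(-¼) = 5/4 ≈ 1.2500)
(B*(-6))*d = (4*(-6))*(5/4) = -24*5/4 = -30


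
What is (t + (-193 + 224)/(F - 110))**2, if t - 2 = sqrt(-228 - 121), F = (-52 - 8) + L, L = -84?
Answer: -22288555/64516 + 477*I*sqrt(349)/127 ≈ -345.47 + 70.166*I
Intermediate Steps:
F = -144 (F = (-52 - 8) - 84 = -60 - 84 = -144)
t = 2 + I*sqrt(349) (t = 2 + sqrt(-228 - 121) = 2 + sqrt(-349) = 2 + I*sqrt(349) ≈ 2.0 + 18.682*I)
(t + (-193 + 224)/(F - 110))**2 = ((2 + I*sqrt(349)) + (-193 + 224)/(-144 - 110))**2 = ((2 + I*sqrt(349)) + 31/(-254))**2 = ((2 + I*sqrt(349)) + 31*(-1/254))**2 = ((2 + I*sqrt(349)) - 31/254)**2 = (477/254 + I*sqrt(349))**2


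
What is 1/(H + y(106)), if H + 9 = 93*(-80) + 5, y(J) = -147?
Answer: -1/7591 ≈ -0.00013173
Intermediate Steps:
H = -7444 (H = -9 + (93*(-80) + 5) = -9 + (-7440 + 5) = -9 - 7435 = -7444)
1/(H + y(106)) = 1/(-7444 - 147) = 1/(-7591) = -1/7591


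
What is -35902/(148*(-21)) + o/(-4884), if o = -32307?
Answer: 56461/3108 ≈ 18.166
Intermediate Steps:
-35902/(148*(-21)) + o/(-4884) = -35902/(148*(-21)) - 32307/(-4884) = -35902/(-3108) - 32307*(-1/4884) = -35902*(-1/3108) + 979/148 = 17951/1554 + 979/148 = 56461/3108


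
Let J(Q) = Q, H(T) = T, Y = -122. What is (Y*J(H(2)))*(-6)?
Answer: 1464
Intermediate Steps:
(Y*J(H(2)))*(-6) = -122*2*(-6) = -244*(-6) = 1464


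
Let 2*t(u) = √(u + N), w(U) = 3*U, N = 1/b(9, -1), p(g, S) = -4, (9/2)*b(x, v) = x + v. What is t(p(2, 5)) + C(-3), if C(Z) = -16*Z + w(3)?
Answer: 57 + I*√55/8 ≈ 57.0 + 0.92702*I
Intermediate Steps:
b(x, v) = 2*v/9 + 2*x/9 (b(x, v) = 2*(x + v)/9 = 2*(v + x)/9 = 2*v/9 + 2*x/9)
N = 9/16 (N = 1/((2/9)*(-1) + (2/9)*9) = 1/(-2/9 + 2) = 1/(16/9) = 9/16 ≈ 0.56250)
t(u) = √(9/16 + u)/2 (t(u) = √(u + 9/16)/2 = √(9/16 + u)/2)
C(Z) = 9 - 16*Z (C(Z) = -16*Z + 3*3 = -16*Z + 9 = 9 - 16*Z)
t(p(2, 5)) + C(-3) = √(9 + 16*(-4))/8 + (9 - 16*(-3)) = √(9 - 64)/8 + (9 + 48) = √(-55)/8 + 57 = (I*√55)/8 + 57 = I*√55/8 + 57 = 57 + I*√55/8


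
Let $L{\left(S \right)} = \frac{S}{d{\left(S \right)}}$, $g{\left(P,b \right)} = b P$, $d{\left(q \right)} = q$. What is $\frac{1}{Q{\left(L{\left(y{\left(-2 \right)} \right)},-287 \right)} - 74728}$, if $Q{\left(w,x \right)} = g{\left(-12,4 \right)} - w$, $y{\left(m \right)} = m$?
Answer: $- \frac{1}{74777} \approx -1.3373 \cdot 10^{-5}$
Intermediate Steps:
$g{\left(P,b \right)} = P b$
$L{\left(S \right)} = 1$ ($L{\left(S \right)} = \frac{S}{S} = 1$)
$Q{\left(w,x \right)} = -48 - w$ ($Q{\left(w,x \right)} = \left(-12\right) 4 - w = -48 - w$)
$\frac{1}{Q{\left(L{\left(y{\left(-2 \right)} \right)},-287 \right)} - 74728} = \frac{1}{\left(-48 - 1\right) - 74728} = \frac{1}{-49 - 74728} = \frac{1}{-74777} = - \frac{1}{74777}$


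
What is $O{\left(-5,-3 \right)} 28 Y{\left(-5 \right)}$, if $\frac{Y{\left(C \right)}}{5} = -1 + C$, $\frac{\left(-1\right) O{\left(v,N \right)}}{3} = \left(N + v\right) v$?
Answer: $100800$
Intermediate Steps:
$O{\left(v,N \right)} = - 3 v \left(N + v\right)$ ($O{\left(v,N \right)} = - 3 \left(N + v\right) v = - 3 v \left(N + v\right)$)
$Y{\left(C \right)} = -5 + 5 C$ ($Y{\left(C \right)} = 5 \left(-1 + C\right) = -5 + 5 C$)
$O{\left(-5,-3 \right)} 28 Y{\left(-5 \right)} = \left(-3\right) \left(-5\right) \left(-3 - 5\right) 28 \left(-5 + 5 \left(-5\right)\right) = \left(-3\right) \left(-5\right) \left(-8\right) 28 \left(-5 - 25\right) = \left(-120\right) 28 \left(-30\right) = \left(-3360\right) \left(-30\right) = 100800$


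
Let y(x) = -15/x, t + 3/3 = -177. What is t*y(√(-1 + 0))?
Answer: -2670*I ≈ -2670.0*I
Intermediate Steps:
t = -178 (t = -1 - 177 = -178)
t*y(√(-1 + 0)) = -(-2670)/(√(-1 + 0)) = -(-2670)/(√(-1)) = -(-2670)/I = -(-2670)*(-I) = -2670*I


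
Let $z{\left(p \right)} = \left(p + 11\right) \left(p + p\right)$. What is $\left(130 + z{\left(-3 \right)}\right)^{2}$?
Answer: $6724$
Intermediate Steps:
$z{\left(p \right)} = 2 p \left(11 + p\right)$ ($z{\left(p \right)} = \left(11 + p\right) 2 p = 2 p \left(11 + p\right)$)
$\left(130 + z{\left(-3 \right)}\right)^{2} = \left(130 + 2 \left(-3\right) \left(11 - 3\right)\right)^{2} = \left(130 + 2 \left(-3\right) 8\right)^{2} = \left(130 - 48\right)^{2} = 82^{2} = 6724$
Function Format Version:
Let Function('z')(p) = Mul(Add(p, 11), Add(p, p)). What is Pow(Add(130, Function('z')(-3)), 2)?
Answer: 6724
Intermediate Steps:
Function('z')(p) = Mul(2, p, Add(11, p)) (Function('z')(p) = Mul(Add(11, p), Mul(2, p)) = Mul(2, p, Add(11, p)))
Pow(Add(130, Function('z')(-3)), 2) = Pow(Add(130, Mul(2, -3, Add(11, -3))), 2) = Pow(Add(130, Mul(2, -3, 8)), 2) = Pow(Add(130, -48), 2) = Pow(82, 2) = 6724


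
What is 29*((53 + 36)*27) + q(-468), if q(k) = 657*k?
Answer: -237789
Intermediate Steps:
29*((53 + 36)*27) + q(-468) = 29*((53 + 36)*27) + 657*(-468) = 29*(89*27) - 307476 = 29*2403 - 307476 = 69687 - 307476 = -237789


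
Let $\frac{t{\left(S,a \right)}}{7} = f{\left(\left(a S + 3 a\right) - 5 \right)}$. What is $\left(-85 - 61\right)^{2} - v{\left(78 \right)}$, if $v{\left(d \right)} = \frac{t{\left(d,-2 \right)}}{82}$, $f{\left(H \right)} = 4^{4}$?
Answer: $\frac{873060}{41} \approx 21294.0$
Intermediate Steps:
$f{\left(H \right)} = 256$
$t{\left(S,a \right)} = 1792$ ($t{\left(S,a \right)} = 7 \cdot 256 = 1792$)
$v{\left(d \right)} = \frac{896}{41}$ ($v{\left(d \right)} = \frac{1792}{82} = 1792 \cdot \frac{1}{82} = \frac{896}{41}$)
$\left(-85 - 61\right)^{2} - v{\left(78 \right)} = \left(-85 - 61\right)^{2} - \frac{896}{41} = \left(-146\right)^{2} - \frac{896}{41} = 21316 - \frac{896}{41} = \frac{873060}{41}$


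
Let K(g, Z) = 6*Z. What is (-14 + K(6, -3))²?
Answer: 1024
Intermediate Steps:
(-14 + K(6, -3))² = (-14 + 6*(-3))² = (-14 - 18)² = (-32)² = 1024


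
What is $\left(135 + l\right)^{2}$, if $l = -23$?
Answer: $12544$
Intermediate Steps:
$\left(135 + l\right)^{2} = \left(135 - 23\right)^{2} = 112^{2} = 12544$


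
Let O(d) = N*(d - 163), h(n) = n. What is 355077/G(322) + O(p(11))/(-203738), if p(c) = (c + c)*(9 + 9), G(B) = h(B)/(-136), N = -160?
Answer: -2459648045044/16400909 ≈ -1.4997e+5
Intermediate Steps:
G(B) = -B/136 (G(B) = B/(-136) = B*(-1/136) = -B/136)
p(c) = 36*c (p(c) = (2*c)*18 = 36*c)
O(d) = 26080 - 160*d (O(d) = -160*(d - 163) = -160*(-163 + d) = 26080 - 160*d)
355077/G(322) + O(p(11))/(-203738) = 355077/((-1/136*322)) + (26080 - 5760*11)/(-203738) = 355077/(-161/68) + (26080 - 160*396)*(-1/203738) = 355077*(-68/161) + (26080 - 63360)*(-1/203738) = -24145236/161 - 37280*(-1/203738) = -24145236/161 + 18640/101869 = -2459648045044/16400909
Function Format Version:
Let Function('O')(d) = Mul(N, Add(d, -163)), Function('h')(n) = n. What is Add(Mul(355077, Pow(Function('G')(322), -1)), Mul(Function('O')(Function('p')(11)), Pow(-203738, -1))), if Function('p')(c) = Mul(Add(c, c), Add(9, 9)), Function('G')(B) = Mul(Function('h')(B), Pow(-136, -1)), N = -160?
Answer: Rational(-2459648045044, 16400909) ≈ -1.4997e+5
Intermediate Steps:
Function('G')(B) = Mul(Rational(-1, 136), B) (Function('G')(B) = Mul(B, Pow(-136, -1)) = Mul(B, Rational(-1, 136)) = Mul(Rational(-1, 136), B))
Function('p')(c) = Mul(36, c) (Function('p')(c) = Mul(Mul(2, c), 18) = Mul(36, c))
Function('O')(d) = Add(26080, Mul(-160, d)) (Function('O')(d) = Mul(-160, Add(d, -163)) = Mul(-160, Add(-163, d)) = Add(26080, Mul(-160, d)))
Add(Mul(355077, Pow(Function('G')(322), -1)), Mul(Function('O')(Function('p')(11)), Pow(-203738, -1))) = Add(Mul(355077, Pow(Mul(Rational(-1, 136), 322), -1)), Mul(Add(26080, Mul(-160, Mul(36, 11))), Pow(-203738, -1))) = Add(Mul(355077, Pow(Rational(-161, 68), -1)), Mul(Add(26080, Mul(-160, 396)), Rational(-1, 203738))) = Add(Mul(355077, Rational(-68, 161)), Mul(Add(26080, -63360), Rational(-1, 203738))) = Add(Rational(-24145236, 161), Mul(-37280, Rational(-1, 203738))) = Add(Rational(-24145236, 161), Rational(18640, 101869)) = Rational(-2459648045044, 16400909)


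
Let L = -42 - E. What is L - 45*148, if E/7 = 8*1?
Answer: -6758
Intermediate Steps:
E = 56 (E = 7*(8*1) = 7*8 = 56)
L = -98 (L = -42 - 1*56 = -42 - 56 = -98)
L - 45*148 = -98 - 45*148 = -98 - 6660 = -6758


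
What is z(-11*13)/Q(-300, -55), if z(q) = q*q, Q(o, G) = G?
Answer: -1859/5 ≈ -371.80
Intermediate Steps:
z(q) = q**2
z(-11*13)/Q(-300, -55) = (-11*13)**2/(-55) = (-143)**2*(-1/55) = 20449*(-1/55) = -1859/5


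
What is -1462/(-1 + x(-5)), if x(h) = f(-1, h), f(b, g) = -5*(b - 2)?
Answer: -731/7 ≈ -104.43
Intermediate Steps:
f(b, g) = 10 - 5*b (f(b, g) = -5*(-2 + b) = 10 - 5*b)
x(h) = 15 (x(h) = 10 - 5*(-1) = 10 + 5 = 15)
-1462/(-1 + x(-5)) = -1462/(-1 + 15) = -1462/14 = (1/14)*(-1462) = -731/7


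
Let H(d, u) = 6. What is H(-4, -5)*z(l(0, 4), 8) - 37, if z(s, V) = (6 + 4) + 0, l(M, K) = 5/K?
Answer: 23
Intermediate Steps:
z(s, V) = 10 (z(s, V) = 10 + 0 = 10)
H(-4, -5)*z(l(0, 4), 8) - 37 = 6*10 - 37 = 60 - 37 = 23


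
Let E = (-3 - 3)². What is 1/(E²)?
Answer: 1/1296 ≈ 0.00077160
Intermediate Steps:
E = 36 (E = (-6)² = 36)
1/(E²) = 1/(36²) = 1/1296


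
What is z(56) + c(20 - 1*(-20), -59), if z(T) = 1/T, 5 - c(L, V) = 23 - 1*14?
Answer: -223/56 ≈ -3.9821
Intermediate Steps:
c(L, V) = -4 (c(L, V) = 5 - (23 - 1*14) = 5 - (23 - 14) = 5 - 1*9 = 5 - 9 = -4)
z(56) + c(20 - 1*(-20), -59) = 1/56 - 4 = -223/56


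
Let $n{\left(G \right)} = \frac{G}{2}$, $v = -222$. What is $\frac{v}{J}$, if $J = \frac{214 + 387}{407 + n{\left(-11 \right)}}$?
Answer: $- \frac{89133}{601} \approx -148.31$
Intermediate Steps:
$n{\left(G \right)} = \frac{G}{2}$ ($n{\left(G \right)} = G \frac{1}{2} = \frac{G}{2}$)
$J = \frac{1202}{803}$ ($J = \frac{214 + 387}{407 + \frac{1}{2} \left(-11\right)} = \frac{601}{407 - \frac{11}{2}} = \frac{601}{\frac{803}{2}} = 601 \cdot \frac{2}{803} = \frac{1202}{803} \approx 1.4969$)
$\frac{v}{J} = - \frac{222}{\frac{1202}{803}} = \left(-222\right) \frac{803}{1202} = - \frac{89133}{601}$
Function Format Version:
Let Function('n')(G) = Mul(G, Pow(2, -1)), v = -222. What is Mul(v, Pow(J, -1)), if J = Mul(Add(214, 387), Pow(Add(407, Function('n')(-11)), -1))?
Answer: Rational(-89133, 601) ≈ -148.31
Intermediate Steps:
Function('n')(G) = Mul(Rational(1, 2), G) (Function('n')(G) = Mul(G, Rational(1, 2)) = Mul(Rational(1, 2), G))
J = Rational(1202, 803) (J = Mul(Add(214, 387), Pow(Add(407, Mul(Rational(1, 2), -11)), -1)) = Mul(601, Pow(Add(407, Rational(-11, 2)), -1)) = Mul(601, Pow(Rational(803, 2), -1)) = Mul(601, Rational(2, 803)) = Rational(1202, 803) ≈ 1.4969)
Mul(v, Pow(J, -1)) = Mul(-222, Pow(Rational(1202, 803), -1)) = Mul(-222, Rational(803, 1202)) = Rational(-89133, 601)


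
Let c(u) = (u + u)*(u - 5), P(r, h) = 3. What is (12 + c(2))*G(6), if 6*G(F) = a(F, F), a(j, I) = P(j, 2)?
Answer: 0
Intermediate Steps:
a(j, I) = 3
G(F) = ½ (G(F) = (⅙)*3 = ½)
c(u) = 2*u*(-5 + u) (c(u) = (2*u)*(-5 + u) = 2*u*(-5 + u))
(12 + c(2))*G(6) = (12 + 2*2*(-5 + 2))*(½) = (12 + 2*2*(-3))*(½) = (12 - 12)*(½) = 0*(½) = 0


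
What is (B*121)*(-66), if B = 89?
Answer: -710754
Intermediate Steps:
(B*121)*(-66) = (89*121)*(-66) = 10769*(-66) = -710754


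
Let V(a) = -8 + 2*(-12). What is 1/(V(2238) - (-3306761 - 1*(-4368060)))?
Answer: -1/1061331 ≈ -9.4221e-7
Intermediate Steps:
V(a) = -32 (V(a) = -8 - 24 = -32)
1/(V(2238) - (-3306761 - 1*(-4368060))) = 1/(-32 - (-3306761 - 1*(-4368060))) = 1/(-32 - (-3306761 + 4368060)) = 1/(-32 - 1*1061299) = 1/(-32 - 1061299) = 1/(-1061331) = -1/1061331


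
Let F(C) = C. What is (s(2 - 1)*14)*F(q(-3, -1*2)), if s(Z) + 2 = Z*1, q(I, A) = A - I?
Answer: -14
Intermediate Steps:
s(Z) = -2 + Z (s(Z) = -2 + Z*1 = -2 + Z)
(s(2 - 1)*14)*F(q(-3, -1*2)) = ((-2 + (2 - 1))*14)*(-1*2 - 1*(-3)) = ((-2 + 1)*14)*(-2 + 3) = -1*14*1 = -14*1 = -14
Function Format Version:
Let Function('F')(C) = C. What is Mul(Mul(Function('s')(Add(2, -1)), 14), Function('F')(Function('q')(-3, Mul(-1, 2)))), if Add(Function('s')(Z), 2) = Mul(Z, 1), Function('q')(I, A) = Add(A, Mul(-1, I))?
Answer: -14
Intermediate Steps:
Function('s')(Z) = Add(-2, Z) (Function('s')(Z) = Add(-2, Mul(Z, 1)) = Add(-2, Z))
Mul(Mul(Function('s')(Add(2, -1)), 14), Function('F')(Function('q')(-3, Mul(-1, 2)))) = Mul(Mul(Add(-2, Add(2, -1)), 14), Add(Mul(-1, 2), Mul(-1, -3))) = Mul(Mul(Add(-2, 1), 14), Add(-2, 3)) = Mul(Mul(-1, 14), 1) = Mul(-14, 1) = -14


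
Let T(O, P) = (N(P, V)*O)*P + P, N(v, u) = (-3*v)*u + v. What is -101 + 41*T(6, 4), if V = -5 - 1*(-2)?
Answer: 39423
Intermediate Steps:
V = -3 (V = -5 + 2 = -3)
N(v, u) = v - 3*u*v (N(v, u) = -3*u*v + v = v - 3*u*v)
T(O, P) = P + 10*O*P² (T(O, P) = ((P*(1 - 3*(-3)))*O)*P + P = ((P*(1 + 9))*O)*P + P = ((P*10)*O)*P + P = ((10*P)*O)*P + P = (10*O*P)*P + P = 10*O*P² + P = P + 10*O*P²)
-101 + 41*T(6, 4) = -101 + 41*(4*(1 + 10*6*4)) = -101 + 41*(4*(1 + 240)) = -101 + 41*(4*241) = -101 + 41*964 = -101 + 39524 = 39423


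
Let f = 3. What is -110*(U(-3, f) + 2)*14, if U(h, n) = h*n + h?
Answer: 15400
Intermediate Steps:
U(h, n) = h + h*n
-110*(U(-3, f) + 2)*14 = -110*(-3*(1 + 3) + 2)*14 = -110*(-3*4 + 2)*14 = -110*(-12 + 2)*14 = -(-1100)*14 = -110*(-140) = 15400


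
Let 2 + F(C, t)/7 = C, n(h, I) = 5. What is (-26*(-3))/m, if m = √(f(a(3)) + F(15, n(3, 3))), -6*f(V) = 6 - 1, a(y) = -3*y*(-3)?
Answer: 78*√3246/541 ≈ 8.2143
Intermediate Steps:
a(y) = 9*y
F(C, t) = -14 + 7*C
f(V) = -⅚ (f(V) = -(6 - 1)/6 = -⅙*5 = -⅚)
m = √3246/6 (m = √(-⅚ + (-14 + 7*15)) = √(-⅚ + (-14 + 105)) = √(-⅚ + 91) = √(541/6) = √3246/6 ≈ 9.4956)
(-26*(-3))/m = (-26*(-3))/((√3246/6)) = 78*(√3246/541) = 78*√3246/541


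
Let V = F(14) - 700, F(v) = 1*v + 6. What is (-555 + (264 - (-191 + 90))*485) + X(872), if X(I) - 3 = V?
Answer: 175793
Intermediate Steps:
F(v) = 6 + v (F(v) = v + 6 = 6 + v)
V = -680 (V = (6 + 14) - 700 = 20 - 700 = -680)
X(I) = -677 (X(I) = 3 - 680 = -677)
(-555 + (264 - (-191 + 90))*485) + X(872) = (-555 + (264 - (-191 + 90))*485) - 677 = (-555 + (264 - 1*(-101))*485) - 677 = (-555 + (264 + 101)*485) - 677 = (-555 + 365*485) - 677 = (-555 + 177025) - 677 = 176470 - 677 = 175793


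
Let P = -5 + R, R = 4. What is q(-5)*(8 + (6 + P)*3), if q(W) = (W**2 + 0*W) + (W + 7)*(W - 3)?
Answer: 207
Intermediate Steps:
P = -1 (P = -5 + 4 = -1)
q(W) = W**2 + (-3 + W)*(7 + W) (q(W) = (W**2 + 0) + (7 + W)*(-3 + W) = W**2 + (-3 + W)*(7 + W))
q(-5)*(8 + (6 + P)*3) = (-21 + 2*(-5)**2 + 4*(-5))*(8 + (6 - 1)*3) = (-21 + 2*25 - 20)*(8 + 5*3) = (-21 + 50 - 20)*(8 + 15) = 9*23 = 207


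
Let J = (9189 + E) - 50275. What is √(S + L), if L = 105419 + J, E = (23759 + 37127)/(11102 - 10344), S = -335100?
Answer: 5*I*√1555268190/379 ≈ 520.28*I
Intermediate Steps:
E = 30443/379 (E = 60886/758 = 60886*(1/758) = 30443/379 ≈ 80.325)
J = -15541151/379 (J = (9189 + 30443/379) - 50275 = 3513074/379 - 50275 = -15541151/379 ≈ -41006.)
L = 24412650/379 (L = 105419 - 15541151/379 = 24412650/379 ≈ 64413.)
√(S + L) = √(-335100 + 24412650/379) = √(-102590250/379) = 5*I*√1555268190/379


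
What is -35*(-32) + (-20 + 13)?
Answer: 1113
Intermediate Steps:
-35*(-32) + (-20 + 13) = 1120 - 7 = 1113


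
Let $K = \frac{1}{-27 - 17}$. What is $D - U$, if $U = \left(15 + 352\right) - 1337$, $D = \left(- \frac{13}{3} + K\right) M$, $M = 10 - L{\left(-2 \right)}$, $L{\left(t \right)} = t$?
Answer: $\frac{10095}{11} \approx 917.73$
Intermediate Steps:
$K = - \frac{1}{44}$ ($K = \frac{1}{-44} = - \frac{1}{44} \approx -0.022727$)
$M = 12$ ($M = 10 - -2 = 10 + 2 = 12$)
$D = - \frac{575}{11}$ ($D = \left(- \frac{13}{3} - \frac{1}{44}\right) 12 = \left(- \frac{575}{132}\right) 12 = - \frac{575}{11} \approx -52.273$)
$U = -970$ ($U = 367 - 1337 = -970$)
$D - U = - \frac{575}{11} - -970 = - \frac{575}{11} + 970 = \frac{10095}{11}$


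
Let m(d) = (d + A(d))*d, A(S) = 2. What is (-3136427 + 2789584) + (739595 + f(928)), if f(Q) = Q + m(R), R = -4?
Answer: 393688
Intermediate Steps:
m(d) = d*(2 + d) (m(d) = (d + 2)*d = (2 + d)*d = d*(2 + d))
f(Q) = 8 + Q (f(Q) = Q - 4*(2 - 4) = Q - 4*(-2) = Q + 8 = 8 + Q)
(-3136427 + 2789584) + (739595 + f(928)) = (-3136427 + 2789584) + (739595 + (8 + 928)) = -346843 + (739595 + 936) = -346843 + 740531 = 393688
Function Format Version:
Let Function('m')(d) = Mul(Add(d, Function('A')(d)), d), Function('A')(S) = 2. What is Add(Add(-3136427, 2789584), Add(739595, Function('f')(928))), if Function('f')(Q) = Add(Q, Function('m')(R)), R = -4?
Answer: 393688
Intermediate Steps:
Function('m')(d) = Mul(d, Add(2, d)) (Function('m')(d) = Mul(Add(d, 2), d) = Mul(Add(2, d), d) = Mul(d, Add(2, d)))
Function('f')(Q) = Add(8, Q) (Function('f')(Q) = Add(Q, Mul(-4, Add(2, -4))) = Add(Q, Mul(-4, -2)) = Add(Q, 8) = Add(8, Q))
Add(Add(-3136427, 2789584), Add(739595, Function('f')(928))) = Add(Add(-3136427, 2789584), Add(739595, Add(8, 928))) = Add(-346843, Add(739595, 936)) = Add(-346843, 740531) = 393688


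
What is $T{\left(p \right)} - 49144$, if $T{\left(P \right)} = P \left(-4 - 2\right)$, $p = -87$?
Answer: $-48622$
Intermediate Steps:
$T{\left(P \right)} = - 6 P$ ($T{\left(P \right)} = P \left(-6\right) = - 6 P$)
$T{\left(p \right)} - 49144 = \left(-6\right) \left(-87\right) - 49144 = 522 - 49144 = -48622$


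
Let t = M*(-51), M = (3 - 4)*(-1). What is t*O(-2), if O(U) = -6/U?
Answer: -153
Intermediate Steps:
M = 1 (M = -1*(-1) = 1)
t = -51 (t = 1*(-51) = -51)
t*O(-2) = -(-306)/(-2) = -(-306)*(-1)/2 = -51*3 = -153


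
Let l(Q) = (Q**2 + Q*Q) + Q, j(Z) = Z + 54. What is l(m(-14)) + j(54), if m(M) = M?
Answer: 486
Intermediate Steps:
j(Z) = 54 + Z
l(Q) = Q + 2*Q**2 (l(Q) = (Q**2 + Q**2) + Q = 2*Q**2 + Q = Q + 2*Q**2)
l(m(-14)) + j(54) = -14*(1 + 2*(-14)) + (54 + 54) = -14*(1 - 28) + 108 = -14*(-27) + 108 = 378 + 108 = 486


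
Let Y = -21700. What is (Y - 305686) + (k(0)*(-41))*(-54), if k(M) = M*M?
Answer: -327386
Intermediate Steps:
k(M) = M²
(Y - 305686) + (k(0)*(-41))*(-54) = (-21700 - 305686) + (0²*(-41))*(-54) = -327386 + (0*(-41))*(-54) = -327386 + 0*(-54) = -327386 + 0 = -327386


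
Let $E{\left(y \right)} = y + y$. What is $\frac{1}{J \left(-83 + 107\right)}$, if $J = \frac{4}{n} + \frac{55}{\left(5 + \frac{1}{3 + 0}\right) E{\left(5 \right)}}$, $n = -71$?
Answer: $\frac{284}{6645} \approx 0.042739$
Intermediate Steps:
$E{\left(y \right)} = 2 y$
$J = \frac{2215}{2272}$ ($J = \frac{4}{-71} + \frac{55}{\left(5 + \frac{1}{3 + 0}\right) 2 \cdot 5} = 4 \left(- \frac{1}{71}\right) + \frac{55}{\left(5 + \frac{1}{3}\right) 10} = - \frac{4}{71} + \frac{55}{\left(5 + \frac{1}{3}\right) 10} = - \frac{4}{71} + \frac{55}{\frac{16}{3} \cdot 10} = - \frac{4}{71} + \frac{55}{\frac{160}{3}} = - \frac{4}{71} + 55 \cdot \frac{3}{160} = - \frac{4}{71} + \frac{33}{32} = \frac{2215}{2272} \approx 0.97491$)
$\frac{1}{J \left(-83 + 107\right)} = \frac{1}{\frac{2215}{2272} \left(-83 + 107\right)} = \frac{1}{\frac{2215}{2272} \cdot 24} = \frac{1}{\frac{6645}{284}} = \frac{284}{6645}$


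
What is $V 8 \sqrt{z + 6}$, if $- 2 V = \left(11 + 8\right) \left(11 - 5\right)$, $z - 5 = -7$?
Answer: $-912$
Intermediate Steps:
$z = -2$ ($z = 5 - 7 = -2$)
$V = -57$ ($V = - \frac{\left(11 + 8\right) \left(11 - 5\right)}{2} = - \frac{19 \cdot 6}{2} = \left(- \frac{1}{2}\right) 114 = -57$)
$V 8 \sqrt{z + 6} = \left(-57\right) 8 \sqrt{-2 + 6} = - 456 \sqrt{4} = \left(-456\right) 2 = -912$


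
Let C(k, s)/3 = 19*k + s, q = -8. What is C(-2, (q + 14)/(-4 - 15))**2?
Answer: 4769856/361 ≈ 13213.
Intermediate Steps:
C(k, s) = 3*s + 57*k (C(k, s) = 3*(19*k + s) = 3*(s + 19*k) = 3*s + 57*k)
C(-2, (q + 14)/(-4 - 15))**2 = (3*((-8 + 14)/(-4 - 15)) + 57*(-2))**2 = (3*(6/(-19)) - 114)**2 = (3*(6*(-1/19)) - 114)**2 = (3*(-6/19) - 114)**2 = (-18/19 - 114)**2 = (-2184/19)**2 = 4769856/361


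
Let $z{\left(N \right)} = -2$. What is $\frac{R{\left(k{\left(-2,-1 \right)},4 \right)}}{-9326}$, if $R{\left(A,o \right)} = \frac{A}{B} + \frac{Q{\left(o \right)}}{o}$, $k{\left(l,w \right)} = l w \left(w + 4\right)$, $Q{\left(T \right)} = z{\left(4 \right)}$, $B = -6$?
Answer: $\frac{3}{18652} \approx 0.00016084$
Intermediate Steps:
$Q{\left(T \right)} = -2$
$k{\left(l,w \right)} = l w \left(4 + w\right)$
$R{\left(A,o \right)} = - \frac{2}{o} - \frac{A}{6}$ ($R{\left(A,o \right)} = \frac{A}{-6} - \frac{2}{o} = A \left(- \frac{1}{6}\right) - \frac{2}{o} = - \frac{A}{6} - \frac{2}{o} = - \frac{2}{o} - \frac{A}{6}$)
$\frac{R{\left(k{\left(-2,-1 \right)},4 \right)}}{-9326} = \frac{- \frac{2}{4} - \frac{\left(-2\right) \left(-1\right) \left(4 - 1\right)}{6}}{-9326} = \left(\left(-2\right) \frac{1}{4} - \frac{\left(-2\right) \left(-1\right) 3}{6}\right) \left(- \frac{1}{9326}\right) = \left(- \frac{1}{2} - 1\right) \left(- \frac{1}{9326}\right) = \left(- \frac{3}{2}\right) \left(- \frac{1}{9326}\right) = \frac{3}{18652}$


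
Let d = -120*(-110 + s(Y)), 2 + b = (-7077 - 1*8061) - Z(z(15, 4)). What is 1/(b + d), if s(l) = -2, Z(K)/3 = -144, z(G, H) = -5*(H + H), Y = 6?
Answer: -1/1268 ≈ -0.00078864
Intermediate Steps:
z(G, H) = -10*H
Z(K) = -432 (Z(K) = 3*(-144) = -432)
b = -14708 (b = -2 + ((-7077 - 1*8061) - 1*(-432)) = -2 + ((-7077 - 8061) + 432) = -2 + (-15138 + 432) = -2 - 14706 = -14708)
d = 13440 (d = -120*(-110 - 2) = -120*(-112) = 13440)
1/(b + d) = 1/(-14708 + 13440) = 1/(-1268) = -1/1268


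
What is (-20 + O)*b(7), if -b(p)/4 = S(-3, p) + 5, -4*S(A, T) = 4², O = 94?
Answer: -296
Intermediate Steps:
S(A, T) = -4 (S(A, T) = -¼*4² = -¼*16 = -4)
b(p) = -4 (b(p) = -4*(-4 + 5) = -4*1 = -4)
(-20 + O)*b(7) = (-20 + 94)*(-4) = 74*(-4) = -296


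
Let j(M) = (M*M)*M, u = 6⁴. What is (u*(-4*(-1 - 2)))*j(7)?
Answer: 5334336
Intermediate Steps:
u = 1296
j(M) = M³ (j(M) = M²*M = M³)
(u*(-4*(-1 - 2)))*j(7) = (1296*(-4*(-1 - 2)))*7³ = (1296*(-4*(-3)))*343 = (1296*12)*343 = 15552*343 = 5334336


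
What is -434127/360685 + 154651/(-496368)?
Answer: -271267046671/179032492080 ≈ -1.5152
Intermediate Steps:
-434127/360685 + 154651/(-496368) = -434127*1/360685 + 154651*(-1/496368) = -434127/360685 - 154651/496368 = -271267046671/179032492080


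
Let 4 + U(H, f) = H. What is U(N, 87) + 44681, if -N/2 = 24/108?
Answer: 402089/9 ≈ 44677.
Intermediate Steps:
N = -4/9 (N = -48/108 = -2*2/9 = -4/9 ≈ -0.44444)
U(H, f) = -4 + H
U(N, 87) + 44681 = (-4 - 4/9) + 44681 = -40/9 + 44681 = 402089/9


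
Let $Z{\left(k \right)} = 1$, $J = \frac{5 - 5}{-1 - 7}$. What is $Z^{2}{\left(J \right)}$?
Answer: $1$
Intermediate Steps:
$J = 0$ ($J = \frac{0}{-8} = 0 \left(- \frac{1}{8}\right) = 0$)
$Z^{2}{\left(J \right)} = 1^{2} = 1$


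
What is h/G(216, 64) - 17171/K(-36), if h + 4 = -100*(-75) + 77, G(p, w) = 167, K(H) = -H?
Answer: -2594929/6012 ≈ -431.63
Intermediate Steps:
h = 7573 (h = -4 + (-100*(-75) + 77) = -4 + (7500 + 77) = -4 + 7577 = 7573)
h/G(216, 64) - 17171/K(-36) = 7573/167 - 17171/((-1*(-36))) = 7573*(1/167) - 17171/36 = 7573/167 - 17171*1/36 = 7573/167 - 17171/36 = -2594929/6012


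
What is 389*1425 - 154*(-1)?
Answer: 554479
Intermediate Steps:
389*1425 - 154*(-1) = 554325 + 154 = 554479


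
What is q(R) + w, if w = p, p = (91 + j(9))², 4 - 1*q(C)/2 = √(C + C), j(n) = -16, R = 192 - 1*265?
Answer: 5633 - 2*I*√146 ≈ 5633.0 - 24.166*I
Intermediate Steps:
R = -73 (R = 192 - 265 = -73)
q(C) = 8 - 2*√2*√C (q(C) = 8 - 2*√(C + C) = 8 - 2*√2*√C)
p = 5625 (p = (91 - 16)² = 75² = 5625)
w = 5625
q(R) + w = (8 - 2*√2*√(-73)) + 5625 = (8 - 2*√2*I*√73) + 5625 = (8 - 2*I*√146) + 5625 = 5633 - 2*I*√146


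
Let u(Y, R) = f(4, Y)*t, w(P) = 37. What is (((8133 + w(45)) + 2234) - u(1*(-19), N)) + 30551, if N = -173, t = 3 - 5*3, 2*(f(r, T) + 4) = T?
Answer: 40793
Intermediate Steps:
f(r, T) = -4 + T/2
t = -12 (t = 3 - 15 = -12)
u(Y, R) = 48 - 6*Y (u(Y, R) = (-4 + Y/2)*(-12) = 48 - 6*Y)
(((8133 + w(45)) + 2234) - u(1*(-19), N)) + 30551 = (((8133 + 37) + 2234) - (48 - 6*(-19))) + 30551 = ((8170 + 2234) - (48 - 6*(-19))) + 30551 = (10404 - (48 + 114)) + 30551 = (10404 - 1*162) + 30551 = (10404 - 162) + 30551 = 10242 + 30551 = 40793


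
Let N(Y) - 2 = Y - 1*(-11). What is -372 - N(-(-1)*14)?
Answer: -399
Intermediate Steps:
N(Y) = 13 + Y (N(Y) = 2 + (Y - 1*(-11)) = 2 + (Y + 11) = 2 + (11 + Y) = 13 + Y)
-372 - N(-(-1)*14) = -372 - (13 - (-1)*14) = -372 - (13 - 1*(-14)) = -372 - (13 + 14) = -372 - 1*27 = -372 - 27 = -399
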